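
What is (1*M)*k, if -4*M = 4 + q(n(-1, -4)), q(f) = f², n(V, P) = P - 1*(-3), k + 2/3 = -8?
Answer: 65/6 ≈ 10.833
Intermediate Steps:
k = -26/3 (k = -⅔ - 8 = -26/3 ≈ -8.6667)
n(V, P) = 3 + P (n(V, P) = P + 3 = 3 + P)
M = -5/4 (M = -(4 + (3 - 4)²)/4 = -(4 + (-1)²)/4 = -(4 + 1)/4 = -¼*5 = -5/4 ≈ -1.2500)
(1*M)*k = (1*(-5/4))*(-26/3) = -5/4*(-26/3) = 65/6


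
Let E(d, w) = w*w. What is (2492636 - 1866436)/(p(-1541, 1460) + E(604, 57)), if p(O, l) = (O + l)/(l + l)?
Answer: 1828504000/9486999 ≈ 192.74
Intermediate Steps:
E(d, w) = w²
p(O, l) = (O + l)/(2*l) (p(O, l) = (O + l)/((2*l)) = (O + l)*(1/(2*l)) = (O + l)/(2*l))
(2492636 - 1866436)/(p(-1541, 1460) + E(604, 57)) = (2492636 - 1866436)/((½)*(-1541 + 1460)/1460 + 57²) = 626200/((½)*(1/1460)*(-81) + 3249) = 626200/(-81/2920 + 3249) = 626200/(9486999/2920) = 626200*(2920/9486999) = 1828504000/9486999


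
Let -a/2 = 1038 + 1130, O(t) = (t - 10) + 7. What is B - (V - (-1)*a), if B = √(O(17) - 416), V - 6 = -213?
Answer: 4543 + I*√402 ≈ 4543.0 + 20.05*I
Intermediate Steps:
O(t) = -3 + t (O(t) = (-10 + t) + 7 = -3 + t)
V = -207 (V = 6 - 213 = -207)
a = -4336 (a = -2*(1038 + 1130) = -2*2168 = -4336)
B = I*√402 (B = √((-3 + 17) - 416) = √(14 - 416) = √(-402) = I*√402 ≈ 20.05*I)
B - (V - (-1)*a) = I*√402 - (-207 - (-1)*(-4336)) = I*√402 - (-207 - 1*4336) = I*√402 - (-207 - 4336) = I*√402 - 1*(-4543) = I*√402 + 4543 = 4543 + I*√402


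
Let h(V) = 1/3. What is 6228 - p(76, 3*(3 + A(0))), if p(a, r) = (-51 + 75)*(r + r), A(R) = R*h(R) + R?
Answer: 5796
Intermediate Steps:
h(V) = 1/3
A(R) = 4*R/3 (A(R) = R*(1/3) + R = R/3 + R = 4*R/3)
p(a, r) = 48*r (p(a, r) = 24*(2*r) = 48*r)
6228 - p(76, 3*(3 + A(0))) = 6228 - 48*3*(3 + (4/3)*0) = 6228 - 48*3*(3 + 0) = 6228 - 48*3*3 = 6228 - 48*9 = 6228 - 1*432 = 6228 - 432 = 5796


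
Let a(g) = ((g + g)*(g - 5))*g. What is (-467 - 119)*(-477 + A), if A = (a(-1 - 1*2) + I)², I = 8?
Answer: -10559134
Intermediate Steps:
a(g) = 2*g²*(-5 + g) (a(g) = ((2*g)*(-5 + g))*g = (2*g*(-5 + g))*g = 2*g²*(-5 + g))
A = 18496 (A = (2*(-1 - 1*2)²*(-5 + (-1 - 1*2)) + 8)² = (2*(-1 - 2)²*(-5 + (-1 - 2)) + 8)² = (2*(-3)²*(-5 - 3) + 8)² = (2*9*(-8) + 8)² = (-144 + 8)² = (-136)² = 18496)
(-467 - 119)*(-477 + A) = (-467 - 119)*(-477 + 18496) = -586*18019 = -10559134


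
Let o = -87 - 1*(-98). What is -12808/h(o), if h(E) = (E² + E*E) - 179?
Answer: -12808/63 ≈ -203.30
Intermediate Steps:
o = 11 (o = -87 + 98 = 11)
h(E) = -179 + 2*E² (h(E) = (E² + E²) - 179 = 2*E² - 179 = -179 + 2*E²)
-12808/h(o) = -12808/(-179 + 2*11²) = -12808/(-179 + 2*121) = -12808/(-179 + 242) = -12808/63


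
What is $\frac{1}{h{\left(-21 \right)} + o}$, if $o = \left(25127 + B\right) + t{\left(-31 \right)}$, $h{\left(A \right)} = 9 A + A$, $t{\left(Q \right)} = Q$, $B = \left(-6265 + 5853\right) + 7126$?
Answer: $\frac{1}{31600} \approx 3.1646 \cdot 10^{-5}$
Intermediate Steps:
$B = 6714$ ($B = -412 + 7126 = 6714$)
$h{\left(A \right)} = 10 A$
$o = 31810$ ($o = \left(25127 + 6714\right) - 31 = 31841 - 31 = 31810$)
$\frac{1}{h{\left(-21 \right)} + o} = \frac{1}{10 \left(-21\right) + 31810} = \frac{1}{-210 + 31810} = \frac{1}{31600}$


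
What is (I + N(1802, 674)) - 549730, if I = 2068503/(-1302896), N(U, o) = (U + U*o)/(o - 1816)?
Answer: -409767191213693/743953616 ≈ -5.5080e+5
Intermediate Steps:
N(U, o) = (U + U*o)/(-1816 + o)
I = -2068503/1302896 (I = 2068503*(-1/1302896) = -2068503/1302896 ≈ -1.5876)
(I + N(1802, 674)) - 549730 = (-2068503/1302896 + 1802*(1 + 674)/(-1816 + 674)) - 549730 = (-2068503/1302896 + 1802*675/(-1142)) - 549730 = (-2068503/1302896 + 1802*(-1/1142)*675) - 549730 = (-2068503/1302896 - 608175/571) - 549730 = -793569890013/743953616 - 549730 = -409767191213693/743953616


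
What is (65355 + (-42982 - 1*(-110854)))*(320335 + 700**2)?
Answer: 107958501045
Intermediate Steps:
(65355 + (-42982 - 1*(-110854)))*(320335 + 700**2) = (65355 + (-42982 + 110854))*(320335 + 490000) = (65355 + 67872)*810335 = 133227*810335 = 107958501045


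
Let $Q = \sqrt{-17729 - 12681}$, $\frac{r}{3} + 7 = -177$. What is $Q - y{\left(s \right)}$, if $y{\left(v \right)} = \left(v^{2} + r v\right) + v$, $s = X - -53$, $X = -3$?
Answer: $25050 + i \sqrt{30410} \approx 25050.0 + 174.38 i$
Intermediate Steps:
$r = -552$ ($r = -21 + 3 \left(-177\right) = -21 - 531 = -552$)
$s = 50$ ($s = -3 - -53 = -3 + 53 = 50$)
$y{\left(v \right)} = v^{2} - 551 v$ ($y{\left(v \right)} = \left(v^{2} - 552 v\right) + v = v^{2} - 551 v$)
$Q = i \sqrt{30410}$ ($Q = \sqrt{-30410} = i \sqrt{30410} \approx 174.38 i$)
$Q - y{\left(s \right)} = i \sqrt{30410} - 50 \left(-551 + 50\right) = i \sqrt{30410} - 50 \left(-501\right) = i \sqrt{30410} - -25050 = i \sqrt{30410} + 25050 = 25050 + i \sqrt{30410}$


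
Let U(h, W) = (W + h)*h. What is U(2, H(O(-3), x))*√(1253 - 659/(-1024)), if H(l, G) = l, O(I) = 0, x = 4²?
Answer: √1283731/8 ≈ 141.63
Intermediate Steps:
x = 16
U(h, W) = h*(W + h)
U(2, H(O(-3), x))*√(1253 - 659/(-1024)) = (2*(0 + 2))*√(1253 - 659/(-1024)) = (2*2)*√(1253 - 659*(-1/1024)) = 4*√(1253 + 659/1024) = 4*√(1283731/1024) = 4*(√1283731/32) = √1283731/8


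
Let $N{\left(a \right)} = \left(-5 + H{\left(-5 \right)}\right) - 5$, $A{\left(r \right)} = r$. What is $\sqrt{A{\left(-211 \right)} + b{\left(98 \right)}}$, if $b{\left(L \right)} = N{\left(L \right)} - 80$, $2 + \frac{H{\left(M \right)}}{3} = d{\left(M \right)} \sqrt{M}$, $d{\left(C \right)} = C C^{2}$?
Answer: $\sqrt{-307 - 375 i \sqrt{5}} \approx 17.117 - 24.494 i$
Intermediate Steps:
$d{\left(C \right)} = C^{3}$
$H{\left(M \right)} = -6 + 3 M^{\frac{7}{2}}$ ($H{\left(M \right)} = -6 + 3 M^{3} \sqrt{M} = -6 + 3 M^{\frac{7}{2}}$)
$N{\left(a \right)} = -16 - 375 i \sqrt{5}$ ($N{\left(a \right)} = \left(-5 - \left(6 - 3 \left(-5\right)^{\frac{7}{2}}\right)\right) - 5 = \left(-5 - \left(6 - 3 \left(- 125 i \sqrt{5}\right)\right)\right) - 5 = \left(-5 - \left(6 + 375 i \sqrt{5}\right)\right) - 5 = \left(-11 - 375 i \sqrt{5}\right) - 5 = -16 - 375 i \sqrt{5}$)
$b{\left(L \right)} = -96 - 375 i \sqrt{5}$ ($b{\left(L \right)} = \left(-16 - 375 i \sqrt{5}\right) - 80 = -96 - 375 i \sqrt{5}$)
$\sqrt{A{\left(-211 \right)} + b{\left(98 \right)}} = \sqrt{-211 - \left(96 + 375 i \sqrt{5}\right)} = \sqrt{-307 - 375 i \sqrt{5}}$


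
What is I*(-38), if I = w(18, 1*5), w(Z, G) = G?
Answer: -190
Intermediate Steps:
I = 5 (I = 1*5 = 5)
I*(-38) = 5*(-38) = -190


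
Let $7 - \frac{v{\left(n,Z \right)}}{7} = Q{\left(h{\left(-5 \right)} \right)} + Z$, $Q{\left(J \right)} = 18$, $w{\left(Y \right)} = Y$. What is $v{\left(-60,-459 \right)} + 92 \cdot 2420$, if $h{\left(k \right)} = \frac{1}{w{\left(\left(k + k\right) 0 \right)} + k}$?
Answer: $225776$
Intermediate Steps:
$h{\left(k \right)} = \frac{1}{k}$ ($h{\left(k \right)} = \frac{1}{\left(k + k\right) 0 + k} = \frac{1}{2 k 0 + k} = \frac{1}{0 + k} = \frac{1}{k}$)
$v{\left(n,Z \right)} = -77 - 7 Z$ ($v{\left(n,Z \right)} = 49 - 7 \left(18 + Z\right) = 49 - \left(126 + 7 Z\right) = -77 - 7 Z$)
$v{\left(-60,-459 \right)} + 92 \cdot 2420 = \left(-77 - -3213\right) + 92 \cdot 2420 = \left(-77 + 3213\right) + 222640 = 3136 + 222640 = 225776$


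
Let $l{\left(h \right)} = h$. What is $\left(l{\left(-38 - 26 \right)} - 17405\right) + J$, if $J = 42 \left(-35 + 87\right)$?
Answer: $-15285$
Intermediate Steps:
$J = 2184$ ($J = 42 \cdot 52 = 2184$)
$\left(l{\left(-38 - 26 \right)} - 17405\right) + J = \left(\left(-38 - 26\right) - 17405\right) + 2184 = \left(-64 - 17405\right) + 2184 = -17469 + 2184 = -15285$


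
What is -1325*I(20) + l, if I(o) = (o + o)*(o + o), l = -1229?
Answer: -2121229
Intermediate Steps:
I(o) = 4*o**2 (I(o) = (2*o)*(2*o) = 4*o**2)
-1325*I(20) + l = -5300*20**2 - 1229 = -5300*400 - 1229 = -1325*1600 - 1229 = -2120000 - 1229 = -2121229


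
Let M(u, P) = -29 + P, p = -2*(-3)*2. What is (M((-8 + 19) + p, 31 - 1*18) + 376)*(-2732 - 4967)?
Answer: -2771640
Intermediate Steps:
p = 12 (p = 6*2 = 12)
(M((-8 + 19) + p, 31 - 1*18) + 376)*(-2732 - 4967) = ((-29 + (31 - 1*18)) + 376)*(-2732 - 4967) = ((-29 + (31 - 18)) + 376)*(-7699) = ((-29 + 13) + 376)*(-7699) = (-16 + 376)*(-7699) = 360*(-7699) = -2771640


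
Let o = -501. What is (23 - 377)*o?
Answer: 177354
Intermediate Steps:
(23 - 377)*o = (23 - 377)*(-501) = -354*(-501) = 177354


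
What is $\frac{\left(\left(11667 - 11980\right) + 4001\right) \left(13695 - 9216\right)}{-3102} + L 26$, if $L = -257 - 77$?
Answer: $- \frac{7242720}{517} \approx -14009.0$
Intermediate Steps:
$L = -334$
$\frac{\left(\left(11667 - 11980\right) + 4001\right) \left(13695 - 9216\right)}{-3102} + L 26 = \frac{\left(\left(11667 - 11980\right) + 4001\right) \left(13695 - 9216\right)}{-3102} - 8684 = \left(\left(11667 - 11980\right) + 4001\right) 4479 \left(- \frac{1}{3102}\right) - 8684 = \left(-313 + 4001\right) 4479 \left(- \frac{1}{3102}\right) - 8684 = 3688 \cdot 4479 \left(- \frac{1}{3102}\right) - 8684 = 16518552 \left(- \frac{1}{3102}\right) - 8684 = - \frac{2753092}{517} - 8684 = - \frac{7242720}{517}$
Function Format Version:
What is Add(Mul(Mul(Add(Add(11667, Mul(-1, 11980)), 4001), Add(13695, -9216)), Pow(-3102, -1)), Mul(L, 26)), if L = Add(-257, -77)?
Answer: Rational(-7242720, 517) ≈ -14009.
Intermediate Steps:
L = -334
Add(Mul(Mul(Add(Add(11667, Mul(-1, 11980)), 4001), Add(13695, -9216)), Pow(-3102, -1)), Mul(L, 26)) = Add(Mul(Mul(Add(Add(11667, Mul(-1, 11980)), 4001), Add(13695, -9216)), Pow(-3102, -1)), Mul(-334, 26)) = Add(Mul(Mul(Add(Add(11667, -11980), 4001), 4479), Rational(-1, 3102)), -8684) = Add(Mul(Mul(Add(-313, 4001), 4479), Rational(-1, 3102)), -8684) = Add(Mul(Mul(3688, 4479), Rational(-1, 3102)), -8684) = Add(Mul(16518552, Rational(-1, 3102)), -8684) = Add(Rational(-2753092, 517), -8684) = Rational(-7242720, 517)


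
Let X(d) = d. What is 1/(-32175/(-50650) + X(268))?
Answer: 2026/544255 ≈ 0.0037225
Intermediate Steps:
1/(-32175/(-50650) + X(268)) = 1/(-32175/(-50650) + 268) = 1/(-32175*(-1/50650) + 268) = 1/(1287/2026 + 268) = 1/(544255/2026) = 2026/544255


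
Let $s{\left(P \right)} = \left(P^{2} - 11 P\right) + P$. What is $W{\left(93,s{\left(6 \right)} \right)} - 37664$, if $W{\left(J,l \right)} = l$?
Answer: $-37688$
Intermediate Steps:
$s{\left(P \right)} = P^{2} - 10 P$
$W{\left(93,s{\left(6 \right)} \right)} - 37664 = 6 \left(-10 + 6\right) - 37664 = 6 \left(-4\right) - 37664 = -24 - 37664 = -37688$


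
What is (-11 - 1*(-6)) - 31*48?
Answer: -1493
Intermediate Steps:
(-11 - 1*(-6)) - 31*48 = (-11 + 6) - 1488 = -5 - 1488 = -1493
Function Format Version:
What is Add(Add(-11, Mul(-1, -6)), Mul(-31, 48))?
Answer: -1493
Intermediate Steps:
Add(Add(-11, Mul(-1, -6)), Mul(-31, 48)) = Add(Add(-11, 6), -1488) = Add(-5, -1488) = -1493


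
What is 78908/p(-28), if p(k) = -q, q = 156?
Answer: -19727/39 ≈ -505.82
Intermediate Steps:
p(k) = -156 (p(k) = -1*156 = -156)
78908/p(-28) = 78908/(-156) = 78908*(-1/156) = -19727/39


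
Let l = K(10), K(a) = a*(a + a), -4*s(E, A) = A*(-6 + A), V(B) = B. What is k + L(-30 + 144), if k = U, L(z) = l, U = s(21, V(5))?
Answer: 805/4 ≈ 201.25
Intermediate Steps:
s(E, A) = -A*(-6 + A)/4
K(a) = 2*a² (K(a) = a*(2*a) = 2*a²)
l = 200 (l = 2*10² = 2*100 = 200)
U = 5/4 (U = (¼)*5*(6 - 1*5) = (¼)*5*(6 - 5) = (¼)*5*1 = 5/4 ≈ 1.2500)
L(z) = 200
k = 5/4 ≈ 1.2500
k + L(-30 + 144) = 5/4 + 200 = 805/4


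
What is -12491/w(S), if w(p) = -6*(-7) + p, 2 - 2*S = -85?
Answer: -24982/171 ≈ -146.09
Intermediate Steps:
S = 87/2 (S = 1 - ½*(-85) = 1 + 85/2 = 87/2 ≈ 43.500)
w(p) = 42 + p
-12491/w(S) = -12491/(42 + 87/2) = -12491/171/2 = -12491*2/171 = -24982/171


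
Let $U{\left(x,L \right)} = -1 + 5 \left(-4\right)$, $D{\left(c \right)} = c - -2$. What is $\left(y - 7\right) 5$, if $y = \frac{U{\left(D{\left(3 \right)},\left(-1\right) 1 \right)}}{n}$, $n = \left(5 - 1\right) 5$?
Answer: $- \frac{161}{4} \approx -40.25$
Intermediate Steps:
$D{\left(c \right)} = 2 + c$ ($D{\left(c \right)} = c + 2 = 2 + c$)
$U{\left(x,L \right)} = -21$ ($U{\left(x,L \right)} = -1 - 20 = -21$)
$n = 20$ ($n = 4 \cdot 5 = 20$)
$y = - \frac{21}{20} \approx -1.05$
$\left(y - 7\right) 5 = \left(- \frac{21}{20} - 7\right) 5 = \left(- \frac{161}{20}\right) 5 = - \frac{161}{4}$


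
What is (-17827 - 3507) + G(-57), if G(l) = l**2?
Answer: -18085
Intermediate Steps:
(-17827 - 3507) + G(-57) = (-17827 - 3507) + (-57)**2 = -21334 + 3249 = -18085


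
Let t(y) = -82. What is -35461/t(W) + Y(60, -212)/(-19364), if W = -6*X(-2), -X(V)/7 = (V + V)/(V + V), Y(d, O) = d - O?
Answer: 171661125/396962 ≈ 432.44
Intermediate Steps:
X(V) = -7 (X(V) = -7*(V + V)/(V + V) = -7*2*V/(2*V) = -7*2*V*1/(2*V) = -7*1 = -7)
W = 42 (W = -6*(-7) = 42)
-35461/t(W) + Y(60, -212)/(-19364) = -35461/(-82) + (60 - 1*(-212))/(-19364) = -35461*(-1/82) + (60 + 212)*(-1/19364) = 35461/82 + 272*(-1/19364) = 35461/82 - 68/4841 = 171661125/396962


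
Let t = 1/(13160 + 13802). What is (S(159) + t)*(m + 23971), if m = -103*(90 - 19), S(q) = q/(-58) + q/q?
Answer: -11340366608/390949 ≈ -29007.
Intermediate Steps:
S(q) = 1 - q/58 (S(q) = q*(-1/58) + 1 = -q/58 + 1 = 1 - q/58)
m = -7313 (m = -103*71 = -7313)
t = 1/26962 ≈ 3.7089e-5
(S(159) + t)*(m + 23971) = ((1 - 1/58*159) + 1/26962)*(-7313 + 23971) = ((1 - 159/58) + 1/26962)*16658 = (-101/58 + 1/26962)*16658 = -680776/390949*16658 = -11340366608/390949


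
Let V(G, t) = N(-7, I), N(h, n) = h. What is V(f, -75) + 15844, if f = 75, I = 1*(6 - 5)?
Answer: 15837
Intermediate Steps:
I = 1 (I = 1*1 = 1)
V(G, t) = -7
V(f, -75) + 15844 = -7 + 15844 = 15837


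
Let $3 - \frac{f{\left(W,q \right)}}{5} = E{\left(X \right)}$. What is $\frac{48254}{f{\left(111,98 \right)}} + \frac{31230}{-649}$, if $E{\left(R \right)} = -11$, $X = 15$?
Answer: $\frac{14565373}{22715} \approx 641.22$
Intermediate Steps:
$f{\left(W,q \right)} = 70$ ($f{\left(W,q \right)} = 15 - -55 = 15 + 55 = 70$)
$\frac{48254}{f{\left(111,98 \right)}} + \frac{31230}{-649} = \frac{48254}{70} + \frac{31230}{-649} = 48254 \cdot \frac{1}{70} + 31230 \left(- \frac{1}{649}\right) = \frac{24127}{35} - \frac{31230}{649} = \frac{14565373}{22715}$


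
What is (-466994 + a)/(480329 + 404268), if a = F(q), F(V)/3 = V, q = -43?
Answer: -467123/884597 ≈ -0.52806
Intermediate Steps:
F(V) = 3*V
a = -129 (a = 3*(-43) = -129)
(-466994 + a)/(480329 + 404268) = (-466994 - 129)/(480329 + 404268) = -467123/884597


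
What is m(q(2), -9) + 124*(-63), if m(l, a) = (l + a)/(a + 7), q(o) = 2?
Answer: -15617/2 ≈ -7808.5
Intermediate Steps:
m(l, a) = (a + l)/(7 + a)
m(q(2), -9) + 124*(-63) = (-9 + 2)/(7 - 9) + 124*(-63) = -7/(-2) - 7812 = -½*(-7) - 7812 = 7/2 - 7812 = -15617/2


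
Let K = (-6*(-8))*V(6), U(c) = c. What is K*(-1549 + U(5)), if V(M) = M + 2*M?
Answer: -1334016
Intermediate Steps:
V(M) = 3*M
K = 864 (K = (-6*(-8))*(3*6) = 48*18 = 864)
K*(-1549 + U(5)) = 864*(-1549 + 5) = 864*(-1544) = -1334016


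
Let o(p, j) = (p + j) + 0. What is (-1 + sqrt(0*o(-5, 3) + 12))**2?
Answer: 13 - 4*sqrt(3) ≈ 6.0718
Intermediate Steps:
o(p, j) = j + p (o(p, j) = (j + p) + 0 = j + p)
(-1 + sqrt(0*o(-5, 3) + 12))**2 = (-1 + sqrt(0*(3 - 5) + 12))**2 = (-1 + sqrt(0*(-2) + 12))**2 = (-1 + sqrt(0 + 12))**2 = (-1 + sqrt(12))**2 = (-1 + 2*sqrt(3))**2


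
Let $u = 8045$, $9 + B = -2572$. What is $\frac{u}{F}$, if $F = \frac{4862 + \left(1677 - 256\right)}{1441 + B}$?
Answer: $- \frac{9171300}{6283} \approx -1459.7$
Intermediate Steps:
$B = -2581$ ($B = -9 - 2572 = -2581$)
$F = - \frac{6283}{1140}$ ($F = \frac{4862 + \left(1677 - 256\right)}{1441 - 2581} = \frac{4862 + \left(1677 - 256\right)}{-1140} = \left(4862 + 1421\right) \left(- \frac{1}{1140}\right) = 6283 \left(- \frac{1}{1140}\right) = - \frac{6283}{1140} \approx -5.5114$)
$\frac{u}{F} = \frac{8045}{- \frac{6283}{1140}} = 8045 \left(- \frac{1140}{6283}\right) = - \frac{9171300}{6283}$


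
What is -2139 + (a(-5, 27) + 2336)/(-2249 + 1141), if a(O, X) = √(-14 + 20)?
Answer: -593087/277 - √6/1108 ≈ -2141.1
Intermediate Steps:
a(O, X) = √6
-2139 + (a(-5, 27) + 2336)/(-2249 + 1141) = -2139 + (√6 + 2336)/(-2249 + 1141) = -2139 + (2336 + √6)/(-1108) = -2139 + (2336 + √6)*(-1/1108) = -2139 + (-584/277 - √6/1108) = -593087/277 - √6/1108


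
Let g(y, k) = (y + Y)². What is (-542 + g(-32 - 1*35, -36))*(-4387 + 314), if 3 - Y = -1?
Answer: -13958171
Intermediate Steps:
Y = 4 (Y = 3 - 1*(-1) = 3 + 1 = 4)
g(y, k) = (4 + y)² (g(y, k) = (y + 4)² = (4 + y)²)
(-542 + g(-32 - 1*35, -36))*(-4387 + 314) = (-542 + (4 + (-32 - 1*35))²)*(-4387 + 314) = (-542 + (4 + (-32 - 35))²)*(-4073) = (-542 + (4 - 67)²)*(-4073) = (-542 + (-63)²)*(-4073) = (-542 + 3969)*(-4073) = 3427*(-4073) = -13958171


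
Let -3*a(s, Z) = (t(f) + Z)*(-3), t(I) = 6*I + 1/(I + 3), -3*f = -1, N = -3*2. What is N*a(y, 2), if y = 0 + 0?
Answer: -129/5 ≈ -25.800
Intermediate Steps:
N = -6
y = 0
f = ⅓ (f = -⅓*(-1) = ⅓ ≈ 0.33333)
t(I) = 1/(3 + I) + 6*I (t(I) = 6*I + 1/(3 + I) = 1/(3 + I) + 6*I)
a(s, Z) = 23/10 + Z (a(s, Z) = -((1 + 6*(⅓)² + 18*(⅓))/(3 + ⅓) + Z)*(-3)/3 = -((1 + 6*(⅑) + 6)/(10/3) + Z)*(-3)/3 = -(3*(1 + ⅔ + 6)/10 + Z)*(-3)/3 = -((3/10)*(23/3) + Z)*(-3)/3 = -(23/10 + Z)*(-3)/3 = -(-69/10 - 3*Z)/3 = 23/10 + Z)
N*a(y, 2) = -6*(23/10 + 2) = -6*43/10 = -129/5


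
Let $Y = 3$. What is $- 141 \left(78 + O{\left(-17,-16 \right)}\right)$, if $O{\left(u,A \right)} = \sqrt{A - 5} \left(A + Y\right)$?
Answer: $-10998 + 1833 i \sqrt{21} \approx -10998.0 + 8399.9 i$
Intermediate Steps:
$O{\left(u,A \right)} = \sqrt{-5 + A} \left(3 + A\right)$ ($O{\left(u,A \right)} = \sqrt{A - 5} \left(A + 3\right) = \sqrt{-5 + A} \left(3 + A\right)$)
$- 141 \left(78 + O{\left(-17,-16 \right)}\right) = - 141 \left(78 + \sqrt{-5 - 16} \left(3 - 16\right)\right) = - 141 \left(78 + \sqrt{-21} \left(-13\right)\right) = - 141 \left(78 + i \sqrt{21} \left(-13\right)\right) = - 141 \left(78 - 13 i \sqrt{21}\right) = -10998 + 1833 i \sqrt{21}$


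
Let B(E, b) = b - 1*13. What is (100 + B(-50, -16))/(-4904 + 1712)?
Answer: -71/3192 ≈ -0.022243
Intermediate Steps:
B(E, b) = -13 + b (B(E, b) = b - 13 = -13 + b)
(100 + B(-50, -16))/(-4904 + 1712) = (100 + (-13 - 16))/(-4904 + 1712) = (100 - 29)/(-3192) = 71*(-1/3192) = -71/3192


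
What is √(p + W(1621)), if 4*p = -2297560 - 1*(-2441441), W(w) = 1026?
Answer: √147985/2 ≈ 192.34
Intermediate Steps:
p = 143881/4 (p = (-2297560 - 1*(-2441441))/4 = (-2297560 + 2441441)/4 = (¼)*143881 = 143881/4 ≈ 35970.)
√(p + W(1621)) = √(143881/4 + 1026) = √(147985/4) = √147985/2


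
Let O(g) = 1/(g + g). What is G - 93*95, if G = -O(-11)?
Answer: -194369/22 ≈ -8835.0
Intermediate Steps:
O(g) = 1/(2*g)
G = 1/22 (G = -1/(2*(-11)) = -(-1)/(2*11) = -1*(-1/22) = 1/22 ≈ 0.045455)
G - 93*95 = 1/22 - 93*95 = 1/22 - 8835 = -194369/22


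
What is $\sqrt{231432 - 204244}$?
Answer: $2 \sqrt{6797} \approx 164.89$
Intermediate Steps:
$\sqrt{231432 - 204244} = \sqrt{27188} = 2 \sqrt{6797}$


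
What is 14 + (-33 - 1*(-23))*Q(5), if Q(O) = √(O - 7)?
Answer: 14 - 10*I*√2 ≈ 14.0 - 14.142*I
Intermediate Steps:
Q(O) = √(-7 + O)
14 + (-33 - 1*(-23))*Q(5) = 14 + (-33 - 1*(-23))*√(-7 + 5) = 14 + (-33 + 23)*√(-2) = 14 - 10*I*√2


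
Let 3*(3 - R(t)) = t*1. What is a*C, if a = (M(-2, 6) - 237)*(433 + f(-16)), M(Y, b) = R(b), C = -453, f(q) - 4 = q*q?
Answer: 74087244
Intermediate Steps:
R(t) = 3 - t/3
f(q) = 4 + q**2 (f(q) = 4 + q*q = 4 + q**2)
M(Y, b) = 3 - b/3
a = -163548 (a = ((3 - 1/3*6) - 237)*(433 + (4 + (-16)**2)) = ((3 - 2) - 237)*(433 + (4 + 256)) = (1 - 237)*(433 + 260) = -236*693 = -163548)
a*C = -163548*(-453) = 74087244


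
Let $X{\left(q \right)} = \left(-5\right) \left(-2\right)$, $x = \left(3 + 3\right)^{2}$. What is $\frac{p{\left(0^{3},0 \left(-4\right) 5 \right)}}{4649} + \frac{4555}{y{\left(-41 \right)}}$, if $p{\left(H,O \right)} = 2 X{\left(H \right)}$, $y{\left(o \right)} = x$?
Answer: $\frac{21176915}{167364} \approx 126.53$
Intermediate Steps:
$x = 36$ ($x = 6^{2} = 36$)
$X{\left(q \right)} = 10$
$y{\left(o \right)} = 36$
$p{\left(H,O \right)} = 20$ ($p{\left(H,O \right)} = 2 \cdot 10 = 20$)
$\frac{p{\left(0^{3},0 \left(-4\right) 5 \right)}}{4649} + \frac{4555}{y{\left(-41 \right)}} = \frac{20}{4649} + \frac{4555}{36} = \frac{21176915}{167364}$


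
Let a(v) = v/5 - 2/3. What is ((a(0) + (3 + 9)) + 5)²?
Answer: 2401/9 ≈ 266.78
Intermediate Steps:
a(v) = -⅔ + v/5 (a(v) = v*(⅕) - 2*⅓ = v/5 - ⅔ = -⅔ + v/5)
((a(0) + (3 + 9)) + 5)² = (((-⅔ + (⅕)*0) + (3 + 9)) + 5)² = (((-⅔ + 0) + 12) + 5)² = ((-⅔ + 12) + 5)² = (34/3 + 5)² = (49/3)² = 2401/9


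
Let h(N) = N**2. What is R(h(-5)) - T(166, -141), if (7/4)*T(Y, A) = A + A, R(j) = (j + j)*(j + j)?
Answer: 18628/7 ≈ 2661.1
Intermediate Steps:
R(j) = 4*j**2 (R(j) = (2*j)*(2*j) = 4*j**2)
T(Y, A) = 8*A/7 (T(Y, A) = 4*(A + A)/7 = 4*(2*A)/7 = 8*A/7)
R(h(-5)) - T(166, -141) = 4*((-5)**2)**2 - 8*(-141)/7 = 4*25**2 - 1*(-1128/7) = 4*625 + 1128/7 = 2500 + 1128/7 = 18628/7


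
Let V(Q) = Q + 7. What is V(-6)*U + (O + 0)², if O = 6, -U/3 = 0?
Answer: 36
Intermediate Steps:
U = 0 (U = -3*0 = 0)
V(Q) = 7 + Q
V(-6)*U + (O + 0)² = (7 - 6)*0 + (6 + 0)² = 1*0 + 6² = 0 + 36 = 36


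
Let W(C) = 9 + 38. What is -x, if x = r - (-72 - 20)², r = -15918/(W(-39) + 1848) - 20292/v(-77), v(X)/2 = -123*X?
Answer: 133753744/15785 ≈ 8473.5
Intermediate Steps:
v(X) = -246*X (v(X) = 2*(-123*X) = -246*X)
W(C) = 47
r = -149504/15785 (r = -15918/(47 + 1848) - 20292/((-246*(-77))) = -15918/1895 - 20292/18942 = -15918*1/1895 - 20292*1/18942 = -42/5 - 3382/3157 = -149504/15785 ≈ -9.4713)
x = -133753744/15785 (x = -149504/15785 - (-72 - 20)² = -149504/15785 - 1*(-92)² = -149504/15785 - 1*8464 = -149504/15785 - 8464 = -133753744/15785 ≈ -8473.5)
-x = -1*(-133753744/15785) = 133753744/15785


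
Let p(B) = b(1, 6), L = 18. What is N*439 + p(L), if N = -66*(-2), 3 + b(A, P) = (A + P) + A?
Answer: 57953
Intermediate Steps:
b(A, P) = -3 + P + 2*A (b(A, P) = -3 + ((A + P) + A) = -3 + (P + 2*A) = -3 + P + 2*A)
p(B) = 5 (p(B) = -3 + 6 + 2*1 = -3 + 6 + 2 = 5)
N = 132
N*439 + p(L) = 132*439 + 5 = 57948 + 5 = 57953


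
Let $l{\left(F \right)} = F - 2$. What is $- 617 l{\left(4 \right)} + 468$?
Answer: $-766$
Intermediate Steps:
$l{\left(F \right)} = -2 + F$
$- 617 l{\left(4 \right)} + 468 = - 617 \left(-2 + 4\right) + 468 = \left(-617\right) 2 + 468 = -1234 + 468 = -766$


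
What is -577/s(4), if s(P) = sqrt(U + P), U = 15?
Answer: -577*sqrt(19)/19 ≈ -132.37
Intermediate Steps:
s(P) = sqrt(15 + P)
-577/s(4) = -577/sqrt(15 + 4) = -577*sqrt(19)/19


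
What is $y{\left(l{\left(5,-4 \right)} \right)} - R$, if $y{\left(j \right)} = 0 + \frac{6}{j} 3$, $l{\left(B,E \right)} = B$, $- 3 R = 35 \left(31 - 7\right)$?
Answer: $\frac{1418}{5} \approx 283.6$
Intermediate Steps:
$R = -280$ ($R = - \frac{35 \left(31 - 7\right)}{3} = - \frac{35 \cdot 24}{3} = \left(- \frac{1}{3}\right) 840 = -280$)
$y{\left(j \right)} = \frac{18}{j}$ ($y{\left(j \right)} = 0 + \frac{18}{j} = \frac{18}{j}$)
$y{\left(l{\left(5,-4 \right)} \right)} - R = \frac{18}{5} - -280 = 18 \cdot \frac{1}{5} + 280 = \frac{18}{5} + 280 = \frac{1418}{5}$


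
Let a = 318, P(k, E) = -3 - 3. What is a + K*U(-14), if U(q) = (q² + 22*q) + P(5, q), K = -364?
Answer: 43270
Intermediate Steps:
P(k, E) = -6
U(q) = -6 + q² + 22*q (U(q) = (q² + 22*q) - 6 = -6 + q² + 22*q)
a + K*U(-14) = 318 - 364*(-6 + (-14)² + 22*(-14)) = 318 - 364*(-6 + 196 - 308) = 318 - 364*(-118) = 318 + 42952 = 43270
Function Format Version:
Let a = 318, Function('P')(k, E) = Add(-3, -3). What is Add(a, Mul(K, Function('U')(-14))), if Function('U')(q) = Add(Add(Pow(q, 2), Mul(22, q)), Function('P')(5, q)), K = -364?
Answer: 43270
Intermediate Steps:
Function('P')(k, E) = -6
Function('U')(q) = Add(-6, Pow(q, 2), Mul(22, q)) (Function('U')(q) = Add(Add(Pow(q, 2), Mul(22, q)), -6) = Add(-6, Pow(q, 2), Mul(22, q)))
Add(a, Mul(K, Function('U')(-14))) = Add(318, Mul(-364, Add(-6, Pow(-14, 2), Mul(22, -14)))) = Add(318, Mul(-364, Add(-6, 196, -308))) = Add(318, Mul(-364, -118)) = Add(318, 42952) = 43270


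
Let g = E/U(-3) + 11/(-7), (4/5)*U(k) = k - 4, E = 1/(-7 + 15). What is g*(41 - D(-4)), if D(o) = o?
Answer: -999/14 ≈ -71.357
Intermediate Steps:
E = ⅛ (E = 1/8 = ⅛ ≈ 0.12500)
U(k) = -5 + 5*k/4 (U(k) = 5*(k - 4)/4 = 5*(-4 + k)/4 = -5 + 5*k/4)
g = -111/70 (g = 1/(8*(-5 + (5/4)*(-3))) + 11/(-7) = 1/(8*(-5 - 15/4)) + 11*(-⅐) = 1/(8*(-35/4)) - 11/7 = (⅛)*(-4/35) - 11/7 = -1/70 - 11/7 = -111/70 ≈ -1.5857)
g*(41 - D(-4)) = -111*(41 - 1*(-4))/70 = -111*(41 + 4)/70 = -111/70*45 = -999/14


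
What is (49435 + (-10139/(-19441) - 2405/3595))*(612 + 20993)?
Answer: 14929147343766925/13978079 ≈ 1.0680e+9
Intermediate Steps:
(49435 + (-10139/(-19441) - 2405/3595))*(612 + 20993) = (49435 + (-10139*(-1/19441) - 2405*1/3595))*21605 = (49435 + (10139/19441 - 481/719))*21605 = (49435 - 2061180/13978079)*21605 = (691004274185/13978079)*21605 = 14929147343766925/13978079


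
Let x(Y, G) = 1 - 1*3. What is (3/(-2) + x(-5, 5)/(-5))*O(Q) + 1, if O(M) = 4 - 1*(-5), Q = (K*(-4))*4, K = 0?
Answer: -89/10 ≈ -8.9000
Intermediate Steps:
x(Y, G) = -2 (x(Y, G) = 1 - 3 = -2)
Q = 0 (Q = (0*(-4))*4 = 0*4 = 0)
O(M) = 9 (O(M) = 4 + 5 = 9)
(3/(-2) + x(-5, 5)/(-5))*O(Q) + 1 = (3/(-2) - 2/(-5))*9 + 1 = (3*(-1/2) - 2*(-1/5))*9 + 1 = (-3/2 + 2/5)*9 + 1 = -11/10*9 + 1 = -99/10 + 1 = -89/10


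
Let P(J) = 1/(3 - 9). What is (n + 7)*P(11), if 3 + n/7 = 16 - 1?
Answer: -91/6 ≈ -15.167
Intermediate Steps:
n = 84 (n = -21 + 7*(16 - 1) = -21 + 7*15 = -21 + 105 = 84)
P(J) = -⅙ (P(J) = 1/(-6) = -⅙)
(n + 7)*P(11) = (84 + 7)*(-⅙) = 91*(-⅙) = -91/6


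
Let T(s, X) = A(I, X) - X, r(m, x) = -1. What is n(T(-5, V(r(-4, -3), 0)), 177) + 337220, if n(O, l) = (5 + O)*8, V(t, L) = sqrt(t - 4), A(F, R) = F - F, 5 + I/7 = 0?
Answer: 337260 - 8*I*sqrt(5) ≈ 3.3726e+5 - 17.889*I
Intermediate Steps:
I = -35 (I = -35 + 7*0 = -35 + 0 = -35)
A(F, R) = 0
V(t, L) = sqrt(-4 + t)
T(s, X) = -X (T(s, X) = 0 - X = -X)
n(O, l) = 40 + 8*O
n(T(-5, V(r(-4, -3), 0)), 177) + 337220 = (40 + 8*(-sqrt(-4 - 1))) + 337220 = (40 + 8*(-sqrt(-5))) + 337220 = (40 + 8*(-I*sqrt(5))) + 337220 = (40 - 8*I*sqrt(5)) + 337220 = 337260 - 8*I*sqrt(5)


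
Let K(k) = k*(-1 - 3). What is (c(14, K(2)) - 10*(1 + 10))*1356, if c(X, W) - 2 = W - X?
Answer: -176280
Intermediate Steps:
K(k) = -4*k (K(k) = k*(-4) = -4*k)
c(X, W) = 2 + W - X (c(X, W) = 2 + (W - X) = 2 + W - X)
(c(14, K(2)) - 10*(1 + 10))*1356 = ((2 - 4*2 - 1*14) - 10*(1 + 10))*1356 = ((2 - 8 - 14) - 10*11)*1356 = (-20 - 110)*1356 = -130*1356 = -176280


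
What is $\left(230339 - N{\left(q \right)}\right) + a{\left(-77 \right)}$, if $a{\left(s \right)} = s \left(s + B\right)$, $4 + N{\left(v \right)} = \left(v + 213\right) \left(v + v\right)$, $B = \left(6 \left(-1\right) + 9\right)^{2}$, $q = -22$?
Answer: $243983$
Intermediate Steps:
$B = 9$ ($B = \left(-6 + 9\right)^{2} = 3^{2} = 9$)
$N{\left(v \right)} = -4 + 2 v \left(213 + v\right)$ ($N{\left(v \right)} = -4 + \left(v + 213\right) \left(v + v\right) = -4 + \left(213 + v\right) 2 v = -4 + 2 v \left(213 + v\right)$)
$a{\left(s \right)} = s \left(9 + s\right)$ ($a{\left(s \right)} = s \left(s + 9\right) = s \left(9 + s\right)$)
$\left(230339 - N{\left(q \right)}\right) + a{\left(-77 \right)} = \left(230339 - \left(-4 + 2 \left(-22\right)^{2} + 426 \left(-22\right)\right)\right) - 77 \left(9 - 77\right) = \left(230339 - \left(-4 + 2 \cdot 484 - 9372\right)\right) - -5236 = \left(230339 - \left(-4 + 968 - 9372\right)\right) + 5236 = \left(230339 - -8408\right) + 5236 = \left(230339 + 8408\right) + 5236 = 238747 + 5236 = 243983$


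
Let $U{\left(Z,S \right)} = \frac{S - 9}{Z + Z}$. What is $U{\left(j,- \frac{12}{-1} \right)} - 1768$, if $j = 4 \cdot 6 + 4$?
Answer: $- \frac{99005}{56} \approx -1767.9$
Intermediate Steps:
$j = 28$ ($j = 24 + 4 = 28$)
$U{\left(Z,S \right)} = \frac{-9 + S}{2 Z}$
$U{\left(j,- \frac{12}{-1} \right)} - 1768 = \frac{-9 - \frac{12}{-1}}{2 \cdot 28} - 1768 = \frac{1}{2} \cdot \frac{1}{28} \left(-9 - -12\right) - 1768 = \frac{1}{2} \cdot \frac{1}{28} \left(-9 + 12\right) - 1768 = \frac{1}{2} \cdot \frac{1}{28} \cdot 3 - 1768 = \frac{3}{56} - 1768 = - \frac{99005}{56}$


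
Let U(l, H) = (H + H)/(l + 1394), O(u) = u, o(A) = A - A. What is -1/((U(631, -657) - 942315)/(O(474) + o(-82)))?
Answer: 106650/212021021 ≈ 0.00050302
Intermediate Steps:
o(A) = 0
U(l, H) = 2*H/(1394 + l) (U(l, H) = (2*H)/(1394 + l) = 2*H/(1394 + l))
-1/((U(631, -657) - 942315)/(O(474) + o(-82))) = -1/((2*(-657)/(1394 + 631) - 942315)/(474 + 0)) = -1/((2*(-657)/2025 - 942315)/474) = -1/((2*(-657)*(1/2025) - 942315)*(1/474)) = -1/((-146/225 - 942315)*(1/474)) = -1/((-212021021/225*1/474)) = -1/(-212021021/106650) = -1*(-106650/212021021) = 106650/212021021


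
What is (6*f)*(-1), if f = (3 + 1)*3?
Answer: -72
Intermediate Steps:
f = 12 (f = 4*3 = 12)
(6*f)*(-1) = (6*12)*(-1) = 72*(-1) = -72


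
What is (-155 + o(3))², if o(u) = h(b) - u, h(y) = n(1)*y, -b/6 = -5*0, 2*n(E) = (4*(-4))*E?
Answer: 24964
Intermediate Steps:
n(E) = -8*E (n(E) = ((4*(-4))*E)/2 = (-16*E)/2 = -8*E)
b = 0 (b = -(-30)*0 = -6*0 = 0)
h(y) = -8*y (h(y) = (-8*1)*y = -8*y)
o(u) = -u (o(u) = -8*0 - u = 0 - u = -u)
(-155 + o(3))² = (-155 - 1*3)² = (-155 - 3)² = (-158)² = 24964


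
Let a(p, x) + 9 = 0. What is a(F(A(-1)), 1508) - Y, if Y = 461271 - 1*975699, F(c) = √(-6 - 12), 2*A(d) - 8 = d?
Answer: 514419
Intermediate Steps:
A(d) = 4 + d/2
F(c) = 3*I*√2 (F(c) = √(-18) = 3*I*√2)
Y = -514428 (Y = 461271 - 975699 = -514428)
a(p, x) = -9 (a(p, x) = -9 + 0 = -9)
a(F(A(-1)), 1508) - Y = -9 - 1*(-514428) = -9 + 514428 = 514419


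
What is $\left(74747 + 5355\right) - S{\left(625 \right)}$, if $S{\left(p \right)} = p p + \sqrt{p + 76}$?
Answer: $-310523 - \sqrt{701} \approx -3.1055 \cdot 10^{5}$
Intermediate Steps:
$S{\left(p \right)} = p^{2} + \sqrt{76 + p}$
$\left(74747 + 5355\right) - S{\left(625 \right)} = \left(74747 + 5355\right) - \left(625^{2} + \sqrt{76 + 625}\right) = 80102 - \left(390625 + \sqrt{701}\right) = -310523 - \sqrt{701}$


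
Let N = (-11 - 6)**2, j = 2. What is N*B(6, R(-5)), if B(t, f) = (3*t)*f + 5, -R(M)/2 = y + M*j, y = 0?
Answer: 105485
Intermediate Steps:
N = 289 (N = (-17)**2 = 289)
R(M) = -4*M (R(M) = -2*(0 + M*2) = -2*(0 + 2*M) = -4*M)
B(t, f) = 5 + 3*f*t (B(t, f) = 3*f*t + 5 = 5 + 3*f*t)
N*B(6, R(-5)) = 289*(5 + 3*(-4*(-5))*6) = 289*(5 + 3*20*6) = 289*(5 + 360) = 289*365 = 105485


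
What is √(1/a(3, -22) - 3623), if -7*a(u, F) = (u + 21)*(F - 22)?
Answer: I*√252508146/264 ≈ 60.191*I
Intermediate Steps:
a(u, F) = -(-22 + F)*(21 + u)/7 (a(u, F) = -(u + 21)*(F - 22)/7 = -(21 + u)*(-22 + F)/7 = -(-22 + F)*(21 + u)/7)
√(1/a(3, -22) - 3623) = √(1/(66 - 3*(-22) + (22/7)*3 - ⅐*(-22)*3) - 3623) = √(1/(66 + 66 + 66/7 + 66/7) - 3623) = √(1/(1056/7) - 3623) = √(7/1056 - 3623) = √(-3825881/1056) = I*√252508146/264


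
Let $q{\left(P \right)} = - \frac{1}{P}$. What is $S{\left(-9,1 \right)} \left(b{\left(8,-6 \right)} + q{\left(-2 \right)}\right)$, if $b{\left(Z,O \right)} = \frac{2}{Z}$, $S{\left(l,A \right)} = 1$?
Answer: $\frac{3}{4} \approx 0.75$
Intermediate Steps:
$S{\left(-9,1 \right)} \left(b{\left(8,-6 \right)} + q{\left(-2 \right)}\right) = 1 \left(\frac{2}{8} - \frac{1}{-2}\right) = 1 \left(2 \cdot \frac{1}{8} - - \frac{1}{2}\right) = 1 \left(\frac{1}{4} + \frac{1}{2}\right) = 1 \cdot \frac{3}{4} = \frac{3}{4}$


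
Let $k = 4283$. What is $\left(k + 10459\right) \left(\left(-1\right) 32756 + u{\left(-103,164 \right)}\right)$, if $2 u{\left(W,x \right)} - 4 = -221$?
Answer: $-484488459$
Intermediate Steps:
$u{\left(W,x \right)} = - \frac{217}{2}$ ($u{\left(W,x \right)} = 2 + \frac{1}{2} \left(-221\right) = 2 - \frac{221}{2} = - \frac{217}{2}$)
$\left(k + 10459\right) \left(\left(-1\right) 32756 + u{\left(-103,164 \right)}\right) = \left(4283 + 10459\right) \left(\left(-1\right) 32756 - \frac{217}{2}\right) = 14742 \left(-32756 - \frac{217}{2}\right) = 14742 \left(- \frac{65729}{2}\right) = -484488459$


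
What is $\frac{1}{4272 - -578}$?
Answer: $\frac{1}{4850} \approx 0.00020619$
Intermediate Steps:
$\frac{1}{4272 - -578} = \frac{1}{4272 + 578} = \frac{1}{4850}$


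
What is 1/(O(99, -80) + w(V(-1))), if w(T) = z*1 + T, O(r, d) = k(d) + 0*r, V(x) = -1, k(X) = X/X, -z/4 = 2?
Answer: -1/8 ≈ -0.12500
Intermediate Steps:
z = -8 (z = -4*2 = -8)
k(X) = 1
O(r, d) = 1 (O(r, d) = 1 + 0*r = 1 + 0 = 1)
w(T) = -8 + T (w(T) = -8*1 + T = -8 + T)
1/(O(99, -80) + w(V(-1))) = 1/(1 + (-8 - 1)) = 1/(1 - 9) = 1/(-8) = -1/8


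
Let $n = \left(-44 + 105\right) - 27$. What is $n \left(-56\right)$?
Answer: $-1904$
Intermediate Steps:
$n = 34$ ($n = 61 - 27 = 34$)
$n \left(-56\right) = 34 \left(-56\right) = -1904$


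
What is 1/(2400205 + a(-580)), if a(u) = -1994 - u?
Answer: 1/2398791 ≈ 4.1688e-7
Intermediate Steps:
1/(2400205 + a(-580)) = 1/(2400205 + (-1994 - 1*(-580))) = 1/(2400205 + (-1994 + 580)) = 1/(2400205 - 1414) = 1/2398791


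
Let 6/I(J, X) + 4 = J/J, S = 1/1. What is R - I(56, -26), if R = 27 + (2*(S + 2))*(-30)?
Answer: -151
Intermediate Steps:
S = 1
I(J, X) = -2 (I(J, X) = 6/(-4 + J/J) = 6/(-4 + 1) = 6/(-3) = 6*(-⅓) = -2)
R = -153 (R = 27 + (2*(1 + 2))*(-30) = 27 + (2*3)*(-30) = 27 + 6*(-30) = 27 - 180 = -153)
R - I(56, -26) = -153 - 1*(-2) = -153 + 2 = -151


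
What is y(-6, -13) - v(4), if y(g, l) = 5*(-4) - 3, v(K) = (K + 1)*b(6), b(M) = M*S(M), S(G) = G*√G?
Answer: -23 - 180*√6 ≈ -463.91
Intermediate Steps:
S(G) = G^(3/2)
b(M) = M^(5/2) (b(M) = M*M^(3/2) = M^(5/2))
v(K) = 36*√6*(1 + K) (v(K) = (K + 1)*6^(5/2) = (1 + K)*(36*√6) = 36*√6*(1 + K))
y(g, l) = -23 (y(g, l) = -20 - 3 = -23)
y(-6, -13) - v(4) = -23 - 36*√6*(1 + 4) = -23 - 36*√6*5 = -23 - 180*√6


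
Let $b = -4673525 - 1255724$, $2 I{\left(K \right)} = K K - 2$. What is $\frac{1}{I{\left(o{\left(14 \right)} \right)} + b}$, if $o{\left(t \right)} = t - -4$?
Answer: $- \frac{1}{5929088} \approx -1.6866 \cdot 10^{-7}$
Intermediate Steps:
$o{\left(t \right)} = 4 + t$ ($o{\left(t \right)} = t + 4 = 4 + t$)
$I{\left(K \right)} = -1 + \frac{K^{2}}{2}$ ($I{\left(K \right)} = \frac{K K - 2}{2} = \frac{K^{2} - 2}{2} = \frac{-2 + K^{2}}{2} = -1 + \frac{K^{2}}{2}$)
$b = -5929249$ ($b = -4673525 - 1255724 = -5929249$)
$\frac{1}{I{\left(o{\left(14 \right)} \right)} + b} = \frac{1}{\left(-1 + \frac{\left(4 + 14\right)^{2}}{2}\right) - 5929249} = \frac{1}{\left(-1 + \frac{18^{2}}{2}\right) - 5929249} = \frac{1}{\left(-1 + \frac{1}{2} \cdot 324\right) - 5929249} = \frac{1}{\left(-1 + 162\right) - 5929249} = \frac{1}{161 - 5929249} = \frac{1}{-5929088} = - \frac{1}{5929088}$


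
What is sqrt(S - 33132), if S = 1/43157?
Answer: I*sqrt(61709232891511)/43157 ≈ 182.02*I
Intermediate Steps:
S = 1/43157 ≈ 2.3171e-5
sqrt(S - 33132) = sqrt(1/43157 - 33132) = sqrt(-1429877723/43157) = I*sqrt(61709232891511)/43157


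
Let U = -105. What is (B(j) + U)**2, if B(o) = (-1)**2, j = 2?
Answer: 10816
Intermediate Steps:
B(o) = 1
(B(j) + U)**2 = (1 - 105)**2 = (-104)**2 = 10816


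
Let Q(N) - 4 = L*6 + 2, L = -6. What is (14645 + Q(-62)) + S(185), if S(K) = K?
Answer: 14800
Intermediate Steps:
Q(N) = -30 (Q(N) = 4 + (-6*6 + 2) = 4 + (-36 + 2) = 4 - 34 = -30)
(14645 + Q(-62)) + S(185) = (14645 - 30) + 185 = 14615 + 185 = 14800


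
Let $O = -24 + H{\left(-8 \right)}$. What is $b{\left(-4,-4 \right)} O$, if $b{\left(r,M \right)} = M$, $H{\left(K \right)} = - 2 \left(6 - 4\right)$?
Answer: $112$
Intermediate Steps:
$H{\left(K \right)} = -4$ ($H{\left(K \right)} = \left(-2\right) 2 = -4$)
$O = -28$ ($O = -24 - 4 = -28$)
$b{\left(-4,-4 \right)} O = \left(-4\right) \left(-28\right) = 112$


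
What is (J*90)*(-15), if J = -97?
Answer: 130950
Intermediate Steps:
(J*90)*(-15) = -97*90*(-15) = -8730*(-15) = 130950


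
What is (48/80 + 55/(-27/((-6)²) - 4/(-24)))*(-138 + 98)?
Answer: 26232/7 ≈ 3747.4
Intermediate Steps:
(48/80 + 55/(-27/((-6)²) - 4/(-24)))*(-138 + 98) = (48*(1/80) + 55/(-27/36 - 4*(-1/24)))*(-40) = (⅗ + 55/(-27*1/36 + ⅙))*(-40) = (⅗ + 55/(-¾ + ⅙))*(-40) = (⅗ + 55/(-7/12))*(-40) = (⅗ + 55*(-12/7))*(-40) = (⅗ - 660/7)*(-40) = -3279/35*(-40) = 26232/7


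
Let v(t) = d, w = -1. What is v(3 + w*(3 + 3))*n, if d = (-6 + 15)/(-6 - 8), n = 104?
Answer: -468/7 ≈ -66.857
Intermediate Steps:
d = -9/14 (d = 9/(-14) = 9*(-1/14) = -9/14 ≈ -0.64286)
v(t) = -9/14
v(3 + w*(3 + 3))*n = -9/14*104 = -468/7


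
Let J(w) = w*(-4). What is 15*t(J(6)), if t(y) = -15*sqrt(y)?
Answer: -450*I*sqrt(6) ≈ -1102.3*I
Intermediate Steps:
J(w) = -4*w
15*t(J(6)) = 15*(-15*2*I*sqrt(6)) = 15*(-30*I*sqrt(6)) = -450*I*sqrt(6)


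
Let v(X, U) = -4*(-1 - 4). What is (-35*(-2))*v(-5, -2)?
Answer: 1400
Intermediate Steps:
v(X, U) = 20 (v(X, U) = -4*(-5) = 20)
(-35*(-2))*v(-5, -2) = -35*(-2)*20 = 70*20 = 1400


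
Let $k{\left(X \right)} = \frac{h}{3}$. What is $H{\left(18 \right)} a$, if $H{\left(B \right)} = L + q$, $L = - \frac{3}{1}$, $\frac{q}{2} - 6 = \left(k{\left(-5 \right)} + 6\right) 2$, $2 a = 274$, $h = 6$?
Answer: $5617$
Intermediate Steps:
$a = 137$ ($a = \frac{1}{2} \cdot 274 = 137$)
$k{\left(X \right)} = 2$ ($k{\left(X \right)} = \frac{6}{3} = 6 \cdot \frac{1}{3} = 2$)
$q = 44$ ($q = 12 + 2 \left(2 + 6\right) 2 = 12 + 2 \cdot 8 \cdot 2 = 12 + 2 \cdot 16 = 12 + 32 = 44$)
$L = -3$ ($L = \left(-3\right) 1 = -3$)
$H{\left(B \right)} = 41$ ($H{\left(B \right)} = -3 + 44 = 41$)
$H{\left(18 \right)} a = 41 \cdot 137 = 5617$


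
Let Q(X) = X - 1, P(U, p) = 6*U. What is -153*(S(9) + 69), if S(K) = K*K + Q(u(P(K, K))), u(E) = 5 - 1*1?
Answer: -23409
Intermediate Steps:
u(E) = 4 (u(E) = 5 - 1 = 4)
Q(X) = -1 + X
S(K) = 3 + K² (S(K) = K*K + (-1 + 4) = K² + 3 = 3 + K²)
-153*(S(9) + 69) = -153*((3 + 9²) + 69) = -153*((3 + 81) + 69) = -153*(84 + 69) = -153*153 = -23409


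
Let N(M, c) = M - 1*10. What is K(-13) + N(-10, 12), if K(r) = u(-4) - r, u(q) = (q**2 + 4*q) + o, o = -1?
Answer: -8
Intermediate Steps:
u(q) = -1 + q**2 + 4*q (u(q) = (q**2 + 4*q) - 1 = -1 + q**2 + 4*q)
N(M, c) = -10 + M (N(M, c) = M - 10 = -10 + M)
K(r) = -1 - r (K(r) = (-1 + (-4)**2 + 4*(-4)) - r = (-1 + 16 - 16) - r = -1 - r)
K(-13) + N(-10, 12) = (-1 - 1*(-13)) + (-10 - 10) = (-1 + 13) - 20 = 12 - 20 = -8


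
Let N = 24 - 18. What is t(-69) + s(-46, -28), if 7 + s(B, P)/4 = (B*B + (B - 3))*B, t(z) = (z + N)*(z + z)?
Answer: -371662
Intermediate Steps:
N = 6
t(z) = 2*z*(6 + z) (t(z) = (z + 6)*(z + z) = (6 + z)*(2*z) = 2*z*(6 + z))
s(B, P) = -28 + 4*B*(-3 + B + B**2) (s(B, P) = -28 + 4*((B*B + (B - 3))*B) = -28 + 4*((B**2 + (-3 + B))*B) = -28 + 4*((-3 + B + B**2)*B) = -28 + 4*(B*(-3 + B + B**2)) = -28 + 4*B*(-3 + B + B**2))
t(-69) + s(-46, -28) = 2*(-69)*(6 - 69) + (-28 - 12*(-46) + 4*(-46)**2 + 4*(-46)**3) = 2*(-69)*(-63) + (-28 + 552 + 4*2116 + 4*(-97336)) = 8694 + (-28 + 552 + 8464 - 389344) = 8694 - 380356 = -371662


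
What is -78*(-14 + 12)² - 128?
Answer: -440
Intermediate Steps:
-78*(-14 + 12)² - 128 = -78*(-2)² - 128 = -78*4 - 128 = -312 - 128 = -440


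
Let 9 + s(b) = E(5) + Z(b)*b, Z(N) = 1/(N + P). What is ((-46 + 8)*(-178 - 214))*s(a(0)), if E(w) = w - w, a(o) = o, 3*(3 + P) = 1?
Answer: -134064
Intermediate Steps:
P = -8/3 (P = -3 + (1/3)*1 = -3 + 1/3 = -8/3 ≈ -2.6667)
Z(N) = 1/(-8/3 + N) (Z(N) = 1/(N - 8/3) = 1/(-8/3 + N))
E(w) = 0
s(b) = -9 + 3*b/(-8 + 3*b) (s(b) = -9 + (0 + (3/(-8 + 3*b))*b) = -9 + (0 + 3*b/(-8 + 3*b)) = -9 + 3*b/(-8 + 3*b))
((-46 + 8)*(-178 - 214))*s(a(0)) = ((-46 + 8)*(-178 - 214))*(24*(3 - 1*0)/(-8 + 3*0)) = (-38*(-392))*(24*(3 + 0)/(-8 + 0)) = 14896*(24*3/(-8)) = 14896*(24*(-1/8)*3) = 14896*(-9) = -134064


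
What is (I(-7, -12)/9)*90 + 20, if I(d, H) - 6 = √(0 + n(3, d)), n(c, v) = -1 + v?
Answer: 80 + 20*I*√2 ≈ 80.0 + 28.284*I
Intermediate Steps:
I(d, H) = 6 + √(-1 + d) (I(d, H) = 6 + √(0 + (-1 + d)) = 6 + √(-1 + d))
(I(-7, -12)/9)*90 + 20 = ((6 + √(-1 - 7))/9)*90 + 20 = ((6 + √(-8))*(⅑))*90 + 20 = ((6 + 2*I*√2)*(⅑))*90 + 20 = (⅔ + 2*I*√2/9)*90 + 20 = (60 + 20*I*√2) + 20 = 80 + 20*I*√2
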